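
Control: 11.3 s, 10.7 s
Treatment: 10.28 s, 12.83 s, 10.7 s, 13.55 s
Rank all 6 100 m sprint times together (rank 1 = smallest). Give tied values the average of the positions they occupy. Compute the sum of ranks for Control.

6.5

Sorted (ascending): 10.28, 10.7, 10.7, 11.3, 12.83, 13.55
The 2 values of 10.7 occupy positions 2–3 → average rank (2+3)/2 = 2.5.
Control values → pooled ranks: 11.3→4, 10.7→2.5
Rank sum = 4 + 2.5 = 6.5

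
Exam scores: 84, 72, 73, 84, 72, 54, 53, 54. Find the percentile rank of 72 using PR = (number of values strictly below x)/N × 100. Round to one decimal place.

N = 8.
Strictly below 72: 3. Equal to 72: 2.
PR = 3/8 × 100 = 37.5

37.5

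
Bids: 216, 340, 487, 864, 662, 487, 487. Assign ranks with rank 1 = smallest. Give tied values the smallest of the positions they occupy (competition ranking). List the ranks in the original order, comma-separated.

Sorted (ascending): 216, 340, 487, 487, 487, 662, 864
The 3 values of 487 occupy positions 3–5 → each gets rank 3.

1, 2, 3, 7, 6, 3, 3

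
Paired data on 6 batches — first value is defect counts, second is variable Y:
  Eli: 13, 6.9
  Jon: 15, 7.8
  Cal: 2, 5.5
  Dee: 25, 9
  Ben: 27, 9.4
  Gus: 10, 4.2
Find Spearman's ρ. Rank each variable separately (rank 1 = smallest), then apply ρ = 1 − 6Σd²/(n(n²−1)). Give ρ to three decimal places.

0.943

Ranks of variable 1: 3, 4, 1, 5, 6, 2
Ranks of variable 2: 3, 4, 2, 5, 6, 1
d = r₁ − r₂: 0, 0, -1, 0, 0, 1
d²: 0, 0, 1, 0, 0, 1; Σd² = 2
ρ = 1 − 6·2/(6·35) = 1 − 12/210 = 0.943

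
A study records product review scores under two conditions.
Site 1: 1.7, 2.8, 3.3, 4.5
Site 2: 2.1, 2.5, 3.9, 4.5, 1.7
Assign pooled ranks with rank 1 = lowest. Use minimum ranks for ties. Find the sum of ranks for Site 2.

23

Sorted (ascending): 1.7, 1.7, 2.1, 2.5, 2.8, 3.3, 3.9, 4.5, 4.5
The 2 values of 1.7 occupy positions 1–2 → each gets rank 1.
The 2 values of 4.5 occupy positions 8–9 → each gets rank 8.
Site 2 values → pooled ranks: 2.1→3, 2.5→4, 3.9→7, 4.5→8, 1.7→1
Rank sum = 3 + 4 + 7 + 8 + 1 = 23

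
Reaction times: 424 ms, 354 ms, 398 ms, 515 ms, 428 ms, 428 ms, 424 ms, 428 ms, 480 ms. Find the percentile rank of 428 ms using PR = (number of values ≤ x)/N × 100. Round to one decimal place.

N = 9.
Strictly below 428: 4. Equal to 428: 3.
PR = 7/9 × 100 = 77.8

77.8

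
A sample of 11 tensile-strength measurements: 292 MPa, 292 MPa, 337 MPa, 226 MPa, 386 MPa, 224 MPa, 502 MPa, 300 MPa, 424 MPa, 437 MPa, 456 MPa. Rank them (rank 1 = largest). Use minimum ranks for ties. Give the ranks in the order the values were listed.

Sorted (descending): 502, 456, 437, 424, 386, 337, 300, 292, 292, 226, 224
The 2 values of 292 occupy positions 8–9 → each gets rank 8.

8, 8, 6, 10, 5, 11, 1, 7, 4, 3, 2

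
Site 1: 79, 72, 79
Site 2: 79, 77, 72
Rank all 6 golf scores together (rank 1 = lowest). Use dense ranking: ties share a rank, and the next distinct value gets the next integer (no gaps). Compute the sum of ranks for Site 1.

Sorted (ascending): 72, 72, 77, 79, 79, 79
The 2 values of 72 share dense rank 1.
The 3 values of 79 share dense rank 3.
Remaining distinct values take the next consecutive integers.
Site 1 values → pooled ranks: 79→3, 72→1, 79→3
Rank sum = 3 + 1 + 3 = 7

7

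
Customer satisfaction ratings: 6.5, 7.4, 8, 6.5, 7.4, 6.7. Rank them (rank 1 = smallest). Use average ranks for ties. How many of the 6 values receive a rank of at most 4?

3

Sorted (ascending): 6.5, 6.5, 6.7, 7.4, 7.4, 8
The 2 values of 6.5 occupy positions 1–2 → average rank (1+2)/2 = 1.5.
The 2 values of 7.4 occupy positions 4–5 → average rank (4+5)/2 = 4.5.
Ranks ≤ 4: {1.5, 1.5, 3} → 3 values.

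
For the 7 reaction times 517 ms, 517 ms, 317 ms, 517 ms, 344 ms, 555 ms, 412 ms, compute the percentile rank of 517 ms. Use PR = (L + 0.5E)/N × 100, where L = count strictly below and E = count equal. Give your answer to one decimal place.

N = 7.
Strictly below 517: 3. Equal to 517: 3.
PR = (3 + 0.5·3)/7 × 100 = 64.3

64.3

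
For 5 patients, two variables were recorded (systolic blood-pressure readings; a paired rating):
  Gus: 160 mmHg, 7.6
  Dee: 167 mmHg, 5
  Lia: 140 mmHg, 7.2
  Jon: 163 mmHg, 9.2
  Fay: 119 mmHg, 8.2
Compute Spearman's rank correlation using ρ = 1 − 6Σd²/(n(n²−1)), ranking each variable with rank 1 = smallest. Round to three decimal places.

Ranks of variable 1: 3, 5, 2, 4, 1
Ranks of variable 2: 3, 1, 2, 5, 4
d = r₁ − r₂: 0, 4, 0, -1, -3
d²: 0, 16, 0, 1, 9; Σd² = 26
ρ = 1 − 6·26/(5·24) = 1 − 156/120 = -0.300

-0.300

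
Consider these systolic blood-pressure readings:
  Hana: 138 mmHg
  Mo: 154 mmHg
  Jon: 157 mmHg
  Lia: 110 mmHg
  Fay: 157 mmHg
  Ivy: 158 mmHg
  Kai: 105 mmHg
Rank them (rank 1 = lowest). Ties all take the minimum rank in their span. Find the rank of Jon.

5

Sorted (ascending): 105, 110, 138, 154, 157, 157, 158
The 2 values of 157 occupy positions 5–6 → each gets rank 5.
Jon has value 157 mmHg → rank 5.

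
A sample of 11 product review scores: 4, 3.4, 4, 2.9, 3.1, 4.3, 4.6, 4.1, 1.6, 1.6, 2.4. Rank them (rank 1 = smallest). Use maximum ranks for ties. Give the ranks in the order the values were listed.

Sorted (ascending): 1.6, 1.6, 2.4, 2.9, 3.1, 3.4, 4, 4, 4.1, 4.3, 4.6
The 2 values of 1.6 occupy positions 1–2 → each gets rank 2.
The 2 values of 4 occupy positions 7–8 → each gets rank 8.

8, 6, 8, 4, 5, 10, 11, 9, 2, 2, 3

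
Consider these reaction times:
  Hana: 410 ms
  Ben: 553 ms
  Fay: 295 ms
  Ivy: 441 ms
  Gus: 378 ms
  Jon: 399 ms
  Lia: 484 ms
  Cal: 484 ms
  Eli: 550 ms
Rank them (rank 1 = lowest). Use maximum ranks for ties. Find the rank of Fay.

Sorted (ascending): 295, 378, 399, 410, 441, 484, 484, 550, 553
The 2 values of 484 occupy positions 6–7 → each gets rank 7.
Fay has value 295 ms → rank 1.

1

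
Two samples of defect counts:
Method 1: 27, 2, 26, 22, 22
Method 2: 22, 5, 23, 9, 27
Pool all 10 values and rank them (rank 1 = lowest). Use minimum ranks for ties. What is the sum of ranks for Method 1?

Sorted (ascending): 2, 5, 9, 22, 22, 22, 23, 26, 27, 27
The 3 values of 22 occupy positions 4–6 → each gets rank 4.
The 2 values of 27 occupy positions 9–10 → each gets rank 9.
Method 1 values → pooled ranks: 27→9, 2→1, 26→8, 22→4, 22→4
Rank sum = 9 + 1 + 8 + 4 + 4 = 26

26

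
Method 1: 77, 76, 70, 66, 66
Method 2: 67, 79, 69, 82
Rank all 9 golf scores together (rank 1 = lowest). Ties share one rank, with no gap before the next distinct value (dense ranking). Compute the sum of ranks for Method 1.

Sorted (ascending): 66, 66, 67, 69, 70, 76, 77, 79, 82
The 2 values of 66 share dense rank 1.
Remaining distinct values take the next consecutive integers.
Method 1 values → pooled ranks: 77→6, 76→5, 70→4, 66→1, 66→1
Rank sum = 6 + 5 + 4 + 1 + 1 = 17

17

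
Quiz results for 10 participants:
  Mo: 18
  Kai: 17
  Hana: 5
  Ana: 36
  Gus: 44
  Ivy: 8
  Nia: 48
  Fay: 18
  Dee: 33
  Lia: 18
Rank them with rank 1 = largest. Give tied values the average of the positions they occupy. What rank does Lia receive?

Sorted (descending): 48, 44, 36, 33, 18, 18, 18, 17, 8, 5
The 3 values of 18 occupy positions 5–7 → average rank 6.
Lia has value 18 → rank 6.

6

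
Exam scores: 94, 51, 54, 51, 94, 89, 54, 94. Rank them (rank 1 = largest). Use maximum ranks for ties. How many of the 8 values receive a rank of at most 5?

Sorted (descending): 94, 94, 94, 89, 54, 54, 51, 51
The 3 values of 94 occupy positions 1–3 → each gets rank 3.
The 2 values of 54 occupy positions 5–6 → each gets rank 6.
The 2 values of 51 occupy positions 7–8 → each gets rank 8.
Ranks ≤ 5: {3, 3, 3, 4} → 4 values.

4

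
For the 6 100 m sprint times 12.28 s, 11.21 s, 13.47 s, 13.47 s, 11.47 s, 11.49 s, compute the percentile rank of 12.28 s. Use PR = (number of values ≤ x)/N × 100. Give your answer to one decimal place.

N = 6.
Strictly below 12.28: 3. Equal to 12.28: 1.
PR = 4/6 × 100 = 66.7

66.7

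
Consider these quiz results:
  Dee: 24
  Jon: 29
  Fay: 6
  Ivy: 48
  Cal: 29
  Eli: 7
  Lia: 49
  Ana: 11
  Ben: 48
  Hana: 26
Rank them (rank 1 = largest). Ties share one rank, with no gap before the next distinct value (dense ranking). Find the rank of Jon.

Sorted (descending): 49, 48, 48, 29, 29, 26, 24, 11, 7, 6
The 2 values of 48 share dense rank 2.
The 2 values of 29 share dense rank 3.
Remaining distinct values take the next consecutive integers.
Jon has value 29 → rank 3.

3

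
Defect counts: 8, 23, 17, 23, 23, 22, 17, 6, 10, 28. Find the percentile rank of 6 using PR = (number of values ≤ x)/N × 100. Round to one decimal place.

10.0

N = 10.
Strictly below 6: 0. Equal to 6: 1.
PR = 1/10 × 100 = 10.0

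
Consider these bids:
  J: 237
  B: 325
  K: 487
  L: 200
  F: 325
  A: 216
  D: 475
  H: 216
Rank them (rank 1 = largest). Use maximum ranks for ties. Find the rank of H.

7

Sorted (descending): 487, 475, 325, 325, 237, 216, 216, 200
The 2 values of 325 occupy positions 3–4 → each gets rank 4.
The 2 values of 216 occupy positions 6–7 → each gets rank 7.
H has value 216 → rank 7.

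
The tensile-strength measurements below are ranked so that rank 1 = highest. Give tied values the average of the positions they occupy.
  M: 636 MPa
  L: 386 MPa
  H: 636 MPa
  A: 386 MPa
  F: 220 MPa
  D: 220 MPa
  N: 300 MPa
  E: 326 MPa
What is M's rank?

Sorted (descending): 636, 636, 386, 386, 326, 300, 220, 220
The 2 values of 636 occupy positions 1–2 → average rank (1+2)/2 = 1.5.
The 2 values of 386 occupy positions 3–4 → average rank (3+4)/2 = 3.5.
The 2 values of 220 occupy positions 7–8 → average rank (7+8)/2 = 7.5.
M has value 636 MPa → rank 1.5.

1.5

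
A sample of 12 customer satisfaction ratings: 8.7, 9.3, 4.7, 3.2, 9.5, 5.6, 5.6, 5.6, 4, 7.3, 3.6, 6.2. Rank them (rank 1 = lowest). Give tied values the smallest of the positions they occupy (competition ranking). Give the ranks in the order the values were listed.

Sorted (ascending): 3.2, 3.6, 4, 4.7, 5.6, 5.6, 5.6, 6.2, 7.3, 8.7, 9.3, 9.5
The 3 values of 5.6 occupy positions 5–7 → each gets rank 5.

10, 11, 4, 1, 12, 5, 5, 5, 3, 9, 2, 8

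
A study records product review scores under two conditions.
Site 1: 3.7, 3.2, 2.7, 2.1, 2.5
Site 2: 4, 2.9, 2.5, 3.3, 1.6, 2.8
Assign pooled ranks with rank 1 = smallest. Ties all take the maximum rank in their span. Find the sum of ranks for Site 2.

Sorted (ascending): 1.6, 2.1, 2.5, 2.5, 2.7, 2.8, 2.9, 3.2, 3.3, 3.7, 4
The 2 values of 2.5 occupy positions 3–4 → each gets rank 4.
Site 2 values → pooled ranks: 4→11, 2.9→7, 2.5→4, 3.3→9, 1.6→1, 2.8→6
Rank sum = 11 + 7 + 4 + 9 + 1 + 6 = 38

38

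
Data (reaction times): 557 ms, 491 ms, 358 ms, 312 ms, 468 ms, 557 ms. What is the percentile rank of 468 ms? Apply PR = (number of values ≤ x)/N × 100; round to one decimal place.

N = 6.
Strictly below 468: 2. Equal to 468: 1.
PR = 3/6 × 100 = 50.0

50.0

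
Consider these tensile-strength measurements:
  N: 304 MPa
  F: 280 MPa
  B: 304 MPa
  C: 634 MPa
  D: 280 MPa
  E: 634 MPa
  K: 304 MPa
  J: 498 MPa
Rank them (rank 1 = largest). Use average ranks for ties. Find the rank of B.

5

Sorted (descending): 634, 634, 498, 304, 304, 304, 280, 280
The 2 values of 634 occupy positions 1–2 → average rank (1+2)/2 = 1.5.
The 3 values of 304 occupy positions 4–6 → average rank 5.
The 2 values of 280 occupy positions 7–8 → average rank (7+8)/2 = 7.5.
B has value 304 MPa → rank 5.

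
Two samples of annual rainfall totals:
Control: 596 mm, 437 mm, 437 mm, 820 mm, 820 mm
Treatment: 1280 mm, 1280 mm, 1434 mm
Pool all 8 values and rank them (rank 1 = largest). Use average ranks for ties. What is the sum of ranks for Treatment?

6

Sorted (descending): 1434, 1280, 1280, 820, 820, 596, 437, 437
The 2 values of 1280 occupy positions 2–3 → average rank (2+3)/2 = 2.5.
The 2 values of 820 occupy positions 4–5 → average rank (4+5)/2 = 4.5.
The 2 values of 437 occupy positions 7–8 → average rank (7+8)/2 = 7.5.
Treatment values → pooled ranks: 1280→2.5, 1280→2.5, 1434→1
Rank sum = 2.5 + 2.5 + 1 = 6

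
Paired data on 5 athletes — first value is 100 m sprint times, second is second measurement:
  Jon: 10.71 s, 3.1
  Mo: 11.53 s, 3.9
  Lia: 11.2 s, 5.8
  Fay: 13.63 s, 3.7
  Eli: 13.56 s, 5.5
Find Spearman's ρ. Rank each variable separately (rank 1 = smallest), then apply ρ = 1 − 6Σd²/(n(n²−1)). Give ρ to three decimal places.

0.100

Ranks of variable 1: 1, 3, 2, 5, 4
Ranks of variable 2: 1, 3, 5, 2, 4
d = r₁ − r₂: 0, 0, -3, 3, 0
d²: 0, 0, 9, 9, 0; Σd² = 18
ρ = 1 − 6·18/(5·24) = 1 − 108/120 = 0.100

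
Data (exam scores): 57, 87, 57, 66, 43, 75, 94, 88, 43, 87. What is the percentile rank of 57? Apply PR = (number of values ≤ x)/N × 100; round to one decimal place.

40.0

N = 10.
Strictly below 57: 2. Equal to 57: 2.
PR = 4/10 × 100 = 40.0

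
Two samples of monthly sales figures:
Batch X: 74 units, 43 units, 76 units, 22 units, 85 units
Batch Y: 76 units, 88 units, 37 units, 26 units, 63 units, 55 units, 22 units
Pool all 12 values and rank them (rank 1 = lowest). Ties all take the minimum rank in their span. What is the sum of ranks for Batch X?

Sorted (ascending): 22, 22, 26, 37, 43, 55, 63, 74, 76, 76, 85, 88
The 2 values of 22 occupy positions 1–2 → each gets rank 1.
The 2 values of 76 occupy positions 9–10 → each gets rank 9.
Batch X values → pooled ranks: 74→8, 43→5, 76→9, 22→1, 85→11
Rank sum = 8 + 5 + 9 + 1 + 11 = 34

34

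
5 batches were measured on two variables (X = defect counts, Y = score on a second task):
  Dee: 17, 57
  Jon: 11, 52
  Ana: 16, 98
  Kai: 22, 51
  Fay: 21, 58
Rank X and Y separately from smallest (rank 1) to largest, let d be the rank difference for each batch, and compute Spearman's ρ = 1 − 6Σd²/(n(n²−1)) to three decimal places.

-0.300

Ranks of variable 1: 3, 1, 2, 5, 4
Ranks of variable 2: 3, 2, 5, 1, 4
d = r₁ − r₂: 0, -1, -3, 4, 0
d²: 0, 1, 9, 16, 0; Σd² = 26
ρ = 1 − 6·26/(5·24) = 1 − 156/120 = -0.300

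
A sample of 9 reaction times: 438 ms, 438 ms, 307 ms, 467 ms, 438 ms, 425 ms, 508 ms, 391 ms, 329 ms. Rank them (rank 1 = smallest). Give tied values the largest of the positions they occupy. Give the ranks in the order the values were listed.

7, 7, 1, 8, 7, 4, 9, 3, 2

Sorted (ascending): 307, 329, 391, 425, 438, 438, 438, 467, 508
The 3 values of 438 occupy positions 5–7 → each gets rank 7.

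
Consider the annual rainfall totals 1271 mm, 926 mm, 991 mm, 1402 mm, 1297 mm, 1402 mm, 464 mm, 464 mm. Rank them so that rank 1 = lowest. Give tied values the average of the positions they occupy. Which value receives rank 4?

991

Sorted (ascending): 464, 464, 926, 991, 1271, 1297, 1402, 1402
The 2 values of 464 occupy positions 1–2 → average rank (1+2)/2 = 1.5.
The 2 values of 1402 occupy positions 7–8 → average rank (7+8)/2 = 7.5.
Rank 4 → value 991.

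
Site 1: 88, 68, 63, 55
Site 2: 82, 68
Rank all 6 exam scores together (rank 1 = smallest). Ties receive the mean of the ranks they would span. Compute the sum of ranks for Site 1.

12.5

Sorted (ascending): 55, 63, 68, 68, 82, 88
The 2 values of 68 occupy positions 3–4 → average rank (3+4)/2 = 3.5.
Site 1 values → pooled ranks: 88→6, 68→3.5, 63→2, 55→1
Rank sum = 6 + 3.5 + 2 + 1 = 12.5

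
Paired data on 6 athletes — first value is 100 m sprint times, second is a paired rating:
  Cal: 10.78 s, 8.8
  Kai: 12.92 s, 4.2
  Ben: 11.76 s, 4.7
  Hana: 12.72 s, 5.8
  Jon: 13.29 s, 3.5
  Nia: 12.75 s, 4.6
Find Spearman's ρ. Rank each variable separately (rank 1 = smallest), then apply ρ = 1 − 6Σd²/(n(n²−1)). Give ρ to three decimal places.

Ranks of variable 1: 1, 5, 2, 3, 6, 4
Ranks of variable 2: 6, 2, 4, 5, 1, 3
d = r₁ − r₂: -5, 3, -2, -2, 5, 1
d²: 25, 9, 4, 4, 25, 1; Σd² = 68
ρ = 1 − 6·68/(6·35) = 1 − 408/210 = -0.943

-0.943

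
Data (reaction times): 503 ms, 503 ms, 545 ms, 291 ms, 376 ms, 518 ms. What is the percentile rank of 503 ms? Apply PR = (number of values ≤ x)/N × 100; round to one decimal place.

N = 6.
Strictly below 503: 2. Equal to 503: 2.
PR = 4/6 × 100 = 66.7

66.7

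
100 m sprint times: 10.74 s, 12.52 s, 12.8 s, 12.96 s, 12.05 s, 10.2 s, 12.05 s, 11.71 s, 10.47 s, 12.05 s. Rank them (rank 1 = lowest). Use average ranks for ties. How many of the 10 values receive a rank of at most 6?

7

Sorted (ascending): 10.2, 10.47, 10.74, 11.71, 12.05, 12.05, 12.05, 12.52, 12.8, 12.96
The 3 values of 12.05 occupy positions 5–7 → average rank 6.
Ranks ≤ 6: {1, 2, 3, 4, 6, 6, 6} → 7 values.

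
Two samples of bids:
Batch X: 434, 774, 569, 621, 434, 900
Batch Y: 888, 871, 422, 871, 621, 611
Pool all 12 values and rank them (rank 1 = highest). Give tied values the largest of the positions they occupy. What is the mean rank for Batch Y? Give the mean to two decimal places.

6.17

Sorted (descending): 900, 888, 871, 871, 774, 621, 621, 611, 569, 434, 434, 422
The 2 values of 871 occupy positions 3–4 → each gets rank 4.
The 2 values of 621 occupy positions 6–7 → each gets rank 7.
The 2 values of 434 occupy positions 10–11 → each gets rank 11.
Batch Y values → pooled ranks: 888→2, 871→4, 422→12, 871→4, 621→7, 611→8
Mean rank = (2 + 4 + 12 + 4 + 7 + 8) / 6 = 6.17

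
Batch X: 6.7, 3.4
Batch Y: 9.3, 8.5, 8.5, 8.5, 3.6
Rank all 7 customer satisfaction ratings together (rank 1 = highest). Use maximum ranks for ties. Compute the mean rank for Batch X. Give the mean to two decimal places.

6.00

Sorted (descending): 9.3, 8.5, 8.5, 8.5, 6.7, 3.6, 3.4
The 3 values of 8.5 occupy positions 2–4 → each gets rank 4.
Batch X values → pooled ranks: 6.7→5, 3.4→7
Mean rank = (5 + 7) / 2 = 6.00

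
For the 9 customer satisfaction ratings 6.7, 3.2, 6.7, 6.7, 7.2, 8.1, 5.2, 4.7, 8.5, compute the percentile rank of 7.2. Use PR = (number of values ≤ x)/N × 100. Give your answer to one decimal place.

N = 9.
Strictly below 7.2: 6. Equal to 7.2: 1.
PR = 7/9 × 100 = 77.8

77.8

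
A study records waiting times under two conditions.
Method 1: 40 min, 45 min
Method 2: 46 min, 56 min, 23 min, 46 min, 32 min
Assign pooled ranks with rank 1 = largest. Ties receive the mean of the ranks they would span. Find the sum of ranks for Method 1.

Sorted (descending): 56, 46, 46, 45, 40, 32, 23
The 2 values of 46 occupy positions 2–3 → average rank (2+3)/2 = 2.5.
Method 1 values → pooled ranks: 40→5, 45→4
Rank sum = 5 + 4 = 9

9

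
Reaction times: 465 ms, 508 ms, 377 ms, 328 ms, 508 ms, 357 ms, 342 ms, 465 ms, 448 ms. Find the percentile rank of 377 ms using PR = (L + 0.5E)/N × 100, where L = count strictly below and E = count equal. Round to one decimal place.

38.9

N = 9.
Strictly below 377: 3. Equal to 377: 1.
PR = (3 + 0.5·1)/9 × 100 = 38.9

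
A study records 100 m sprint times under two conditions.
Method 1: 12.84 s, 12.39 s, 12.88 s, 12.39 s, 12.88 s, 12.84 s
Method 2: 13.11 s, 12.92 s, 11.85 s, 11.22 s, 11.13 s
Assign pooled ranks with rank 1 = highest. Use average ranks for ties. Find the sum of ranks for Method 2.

33

Sorted (descending): 13.11, 12.92, 12.88, 12.88, 12.84, 12.84, 12.39, 12.39, 11.85, 11.22, 11.13
The 2 values of 12.88 occupy positions 3–4 → average rank (3+4)/2 = 3.5.
The 2 values of 12.84 occupy positions 5–6 → average rank (5+6)/2 = 5.5.
The 2 values of 12.39 occupy positions 7–8 → average rank (7+8)/2 = 7.5.
Method 2 values → pooled ranks: 13.11→1, 12.92→2, 11.85→9, 11.22→10, 11.13→11
Rank sum = 1 + 2 + 9 + 10 + 11 = 33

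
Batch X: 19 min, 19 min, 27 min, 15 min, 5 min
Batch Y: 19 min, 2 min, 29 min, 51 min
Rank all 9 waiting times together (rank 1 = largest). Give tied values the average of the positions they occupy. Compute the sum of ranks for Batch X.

Sorted (descending): 51, 29, 27, 19, 19, 19, 15, 5, 2
The 3 values of 19 occupy positions 4–6 → average rank 5.
Batch X values → pooled ranks: 19→5, 19→5, 27→3, 15→7, 5→8
Rank sum = 5 + 5 + 3 + 7 + 8 = 28

28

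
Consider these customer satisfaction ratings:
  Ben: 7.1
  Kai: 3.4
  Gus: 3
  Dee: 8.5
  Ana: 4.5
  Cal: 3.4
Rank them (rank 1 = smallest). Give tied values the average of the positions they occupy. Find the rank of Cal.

2.5

Sorted (ascending): 3, 3.4, 3.4, 4.5, 7.1, 8.5
The 2 values of 3.4 occupy positions 2–3 → average rank (2+3)/2 = 2.5.
Cal has value 3.4 → rank 2.5.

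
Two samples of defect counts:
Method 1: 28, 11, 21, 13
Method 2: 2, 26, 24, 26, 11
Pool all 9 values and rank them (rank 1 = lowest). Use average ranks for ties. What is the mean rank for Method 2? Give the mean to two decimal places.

4.90

Sorted (ascending): 2, 11, 11, 13, 21, 24, 26, 26, 28
The 2 values of 11 occupy positions 2–3 → average rank (2+3)/2 = 2.5.
The 2 values of 26 occupy positions 7–8 → average rank (7+8)/2 = 7.5.
Method 2 values → pooled ranks: 2→1, 26→7.5, 24→6, 26→7.5, 11→2.5
Mean rank = (1 + 7.5 + 6 + 7.5 + 2.5) / 5 = 4.90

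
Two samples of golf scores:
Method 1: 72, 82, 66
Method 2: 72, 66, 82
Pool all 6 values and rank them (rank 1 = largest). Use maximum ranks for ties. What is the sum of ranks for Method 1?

12

Sorted (descending): 82, 82, 72, 72, 66, 66
The 2 values of 82 occupy positions 1–2 → each gets rank 2.
The 2 values of 72 occupy positions 3–4 → each gets rank 4.
The 2 values of 66 occupy positions 5–6 → each gets rank 6.
Method 1 values → pooled ranks: 72→4, 82→2, 66→6
Rank sum = 4 + 2 + 6 = 12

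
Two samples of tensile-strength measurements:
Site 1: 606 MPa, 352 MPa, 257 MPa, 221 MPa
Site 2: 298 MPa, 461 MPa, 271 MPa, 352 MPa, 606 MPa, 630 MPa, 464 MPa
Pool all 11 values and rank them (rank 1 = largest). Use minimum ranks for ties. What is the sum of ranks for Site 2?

Sorted (descending): 630, 606, 606, 464, 461, 352, 352, 298, 271, 257, 221
The 2 values of 606 occupy positions 2–3 → each gets rank 2.
The 2 values of 352 occupy positions 6–7 → each gets rank 6.
Site 2 values → pooled ranks: 298→8, 461→5, 271→9, 352→6, 606→2, 630→1, 464→4
Rank sum = 8 + 5 + 9 + 6 + 2 + 1 + 4 = 35

35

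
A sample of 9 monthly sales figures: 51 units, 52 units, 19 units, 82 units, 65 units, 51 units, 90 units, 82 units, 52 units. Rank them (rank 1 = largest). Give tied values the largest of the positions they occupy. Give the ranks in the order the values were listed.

8, 6, 9, 3, 4, 8, 1, 3, 6

Sorted (descending): 90, 82, 82, 65, 52, 52, 51, 51, 19
The 2 values of 82 occupy positions 2–3 → each gets rank 3.
The 2 values of 52 occupy positions 5–6 → each gets rank 6.
The 2 values of 51 occupy positions 7–8 → each gets rank 8.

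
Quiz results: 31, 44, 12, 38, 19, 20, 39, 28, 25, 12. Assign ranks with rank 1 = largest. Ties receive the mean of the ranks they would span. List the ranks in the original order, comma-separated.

Sorted (descending): 44, 39, 38, 31, 28, 25, 20, 19, 12, 12
The 2 values of 12 occupy positions 9–10 → average rank (9+10)/2 = 9.5.

4, 1, 9.5, 3, 8, 7, 2, 5, 6, 9.5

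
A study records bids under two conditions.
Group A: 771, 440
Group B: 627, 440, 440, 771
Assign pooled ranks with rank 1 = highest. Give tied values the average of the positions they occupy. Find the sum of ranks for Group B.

Sorted (descending): 771, 771, 627, 440, 440, 440
The 2 values of 771 occupy positions 1–2 → average rank (1+2)/2 = 1.5.
The 3 values of 440 occupy positions 4–6 → average rank 5.
Group B values → pooled ranks: 627→3, 440→5, 440→5, 771→1.5
Rank sum = 3 + 5 + 5 + 1.5 = 14.5

14.5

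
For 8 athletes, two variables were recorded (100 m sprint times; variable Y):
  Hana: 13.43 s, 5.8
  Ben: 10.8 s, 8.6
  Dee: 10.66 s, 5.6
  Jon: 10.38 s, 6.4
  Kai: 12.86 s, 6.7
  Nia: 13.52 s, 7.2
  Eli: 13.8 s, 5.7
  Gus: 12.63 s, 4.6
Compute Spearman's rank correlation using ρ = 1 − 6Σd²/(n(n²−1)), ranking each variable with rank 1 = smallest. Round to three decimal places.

0.048

Ranks of variable 1: 6, 3, 2, 1, 5, 7, 8, 4
Ranks of variable 2: 4, 8, 2, 5, 6, 7, 3, 1
d = r₁ − r₂: 2, -5, 0, -4, -1, 0, 5, 3
d²: 4, 25, 0, 16, 1, 0, 25, 9; Σd² = 80
ρ = 1 − 6·80/(8·63) = 1 − 480/504 = 0.048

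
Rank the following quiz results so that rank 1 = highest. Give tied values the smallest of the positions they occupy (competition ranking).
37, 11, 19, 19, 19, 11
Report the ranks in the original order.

Sorted (descending): 37, 19, 19, 19, 11, 11
The 3 values of 19 occupy positions 2–4 → each gets rank 2.
The 2 values of 11 occupy positions 5–6 → each gets rank 5.

1, 5, 2, 2, 2, 5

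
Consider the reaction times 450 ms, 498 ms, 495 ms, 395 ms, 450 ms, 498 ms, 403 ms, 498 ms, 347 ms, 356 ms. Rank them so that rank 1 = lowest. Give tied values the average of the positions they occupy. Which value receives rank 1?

Sorted (ascending): 347, 356, 395, 403, 450, 450, 495, 498, 498, 498
The 2 values of 450 occupy positions 5–6 → average rank (5+6)/2 = 5.5.
The 3 values of 498 occupy positions 8–10 → average rank 9.
Rank 1 → value 347.

347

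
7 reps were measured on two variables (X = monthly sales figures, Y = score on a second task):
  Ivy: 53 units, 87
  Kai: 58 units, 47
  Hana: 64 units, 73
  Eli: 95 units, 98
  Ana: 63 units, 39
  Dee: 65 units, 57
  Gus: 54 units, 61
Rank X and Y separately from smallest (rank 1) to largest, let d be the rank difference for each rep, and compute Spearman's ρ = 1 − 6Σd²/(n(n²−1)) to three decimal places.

0.143

Ranks of variable 1: 1, 3, 5, 7, 4, 6, 2
Ranks of variable 2: 6, 2, 5, 7, 1, 3, 4
d = r₁ − r₂: -5, 1, 0, 0, 3, 3, -2
d²: 25, 1, 0, 0, 9, 9, 4; Σd² = 48
ρ = 1 − 6·48/(7·48) = 1 − 288/336 = 0.143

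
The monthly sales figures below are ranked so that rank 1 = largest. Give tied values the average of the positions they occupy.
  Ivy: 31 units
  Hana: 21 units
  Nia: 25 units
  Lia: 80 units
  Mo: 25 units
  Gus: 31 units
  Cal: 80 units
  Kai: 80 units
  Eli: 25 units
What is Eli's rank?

Sorted (descending): 80, 80, 80, 31, 31, 25, 25, 25, 21
The 3 values of 80 occupy positions 1–3 → average rank 2.
The 2 values of 31 occupy positions 4–5 → average rank (4+5)/2 = 4.5.
The 3 values of 25 occupy positions 6–8 → average rank 7.
Eli has value 25 units → rank 7.

7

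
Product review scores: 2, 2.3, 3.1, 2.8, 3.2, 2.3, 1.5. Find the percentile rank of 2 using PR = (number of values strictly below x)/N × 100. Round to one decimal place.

N = 7.
Strictly below 2: 1. Equal to 2: 1.
PR = 1/7 × 100 = 14.3

14.3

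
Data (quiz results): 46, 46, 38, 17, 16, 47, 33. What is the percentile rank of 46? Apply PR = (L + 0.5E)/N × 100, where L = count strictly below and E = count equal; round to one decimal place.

71.4

N = 7.
Strictly below 46: 4. Equal to 46: 2.
PR = (4 + 0.5·2)/7 × 100 = 71.4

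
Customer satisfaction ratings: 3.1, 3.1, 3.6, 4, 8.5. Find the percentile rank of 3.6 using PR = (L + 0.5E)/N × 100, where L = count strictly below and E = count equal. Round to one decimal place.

N = 5.
Strictly below 3.6: 2. Equal to 3.6: 1.
PR = (2 + 0.5·1)/5 × 100 = 50.0

50.0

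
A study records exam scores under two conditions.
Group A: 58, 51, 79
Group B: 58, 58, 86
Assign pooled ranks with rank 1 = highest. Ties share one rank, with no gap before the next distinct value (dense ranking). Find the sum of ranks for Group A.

Sorted (descending): 86, 79, 58, 58, 58, 51
The 3 values of 58 share dense rank 3.
Remaining distinct values take the next consecutive integers.
Group A values → pooled ranks: 58→3, 51→4, 79→2
Rank sum = 3 + 4 + 2 = 9

9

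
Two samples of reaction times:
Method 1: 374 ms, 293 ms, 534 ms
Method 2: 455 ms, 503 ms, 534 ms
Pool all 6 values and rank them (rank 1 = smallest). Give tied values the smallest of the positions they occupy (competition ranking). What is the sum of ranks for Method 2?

Sorted (ascending): 293, 374, 455, 503, 534, 534
The 2 values of 534 occupy positions 5–6 → each gets rank 5.
Method 2 values → pooled ranks: 455→3, 503→4, 534→5
Rank sum = 3 + 4 + 5 = 12

12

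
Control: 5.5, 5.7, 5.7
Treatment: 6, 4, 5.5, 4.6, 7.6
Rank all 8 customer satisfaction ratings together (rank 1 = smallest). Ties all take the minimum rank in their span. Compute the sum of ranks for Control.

13

Sorted (ascending): 4, 4.6, 5.5, 5.5, 5.7, 5.7, 6, 7.6
The 2 values of 5.5 occupy positions 3–4 → each gets rank 3.
The 2 values of 5.7 occupy positions 5–6 → each gets rank 5.
Control values → pooled ranks: 5.5→3, 5.7→5, 5.7→5
Rank sum = 3 + 5 + 5 = 13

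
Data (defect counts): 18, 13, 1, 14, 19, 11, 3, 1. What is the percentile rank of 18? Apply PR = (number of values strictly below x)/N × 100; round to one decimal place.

75.0

N = 8.
Strictly below 18: 6. Equal to 18: 1.
PR = 6/8 × 100 = 75.0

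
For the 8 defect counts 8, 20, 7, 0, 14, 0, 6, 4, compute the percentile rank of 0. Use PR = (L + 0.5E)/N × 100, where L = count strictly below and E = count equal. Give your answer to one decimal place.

N = 8.
Strictly below 0: 0. Equal to 0: 2.
PR = (0 + 0.5·2)/8 × 100 = 12.5

12.5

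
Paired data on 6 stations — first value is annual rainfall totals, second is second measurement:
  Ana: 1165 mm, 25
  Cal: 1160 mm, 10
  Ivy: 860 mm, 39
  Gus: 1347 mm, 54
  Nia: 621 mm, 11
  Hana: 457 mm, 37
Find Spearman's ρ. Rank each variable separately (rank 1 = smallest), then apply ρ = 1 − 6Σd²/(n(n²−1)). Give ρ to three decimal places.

0.257

Ranks of variable 1: 5, 4, 3, 6, 2, 1
Ranks of variable 2: 3, 1, 5, 6, 2, 4
d = r₁ − r₂: 2, 3, -2, 0, 0, -3
d²: 4, 9, 4, 0, 0, 9; Σd² = 26
ρ = 1 − 6·26/(6·35) = 1 − 156/210 = 0.257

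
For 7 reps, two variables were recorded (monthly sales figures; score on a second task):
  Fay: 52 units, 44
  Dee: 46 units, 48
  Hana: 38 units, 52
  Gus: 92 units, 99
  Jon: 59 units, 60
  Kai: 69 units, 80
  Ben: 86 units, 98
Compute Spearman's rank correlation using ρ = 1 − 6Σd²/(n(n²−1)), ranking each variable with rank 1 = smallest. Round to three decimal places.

0.857

Ranks of variable 1: 3, 2, 1, 7, 4, 5, 6
Ranks of variable 2: 1, 2, 3, 7, 4, 5, 6
d = r₁ − r₂: 2, 0, -2, 0, 0, 0, 0
d²: 4, 0, 4, 0, 0, 0, 0; Σd² = 8
ρ = 1 − 6·8/(7·48) = 1 − 48/336 = 0.857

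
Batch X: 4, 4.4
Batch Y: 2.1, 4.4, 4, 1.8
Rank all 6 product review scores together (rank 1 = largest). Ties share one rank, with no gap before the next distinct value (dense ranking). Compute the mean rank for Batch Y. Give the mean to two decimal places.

2.50

Sorted (descending): 4.4, 4.4, 4, 4, 2.1, 1.8
The 2 values of 4.4 share dense rank 1.
The 2 values of 4 share dense rank 2.
Remaining distinct values take the next consecutive integers.
Batch Y values → pooled ranks: 2.1→3, 4.4→1, 4→2, 1.8→4
Mean rank = (3 + 1 + 2 + 4) / 4 = 2.50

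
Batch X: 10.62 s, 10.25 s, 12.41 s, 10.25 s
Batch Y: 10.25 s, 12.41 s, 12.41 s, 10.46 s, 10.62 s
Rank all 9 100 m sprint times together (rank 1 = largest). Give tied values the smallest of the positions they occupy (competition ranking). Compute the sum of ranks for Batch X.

19

Sorted (descending): 12.41, 12.41, 12.41, 10.62, 10.62, 10.46, 10.25, 10.25, 10.25
The 3 values of 12.41 occupy positions 1–3 → each gets rank 1.
The 2 values of 10.62 occupy positions 4–5 → each gets rank 4.
The 3 values of 10.25 occupy positions 7–9 → each gets rank 7.
Batch X values → pooled ranks: 10.62→4, 10.25→7, 12.41→1, 10.25→7
Rank sum = 4 + 7 + 1 + 7 = 19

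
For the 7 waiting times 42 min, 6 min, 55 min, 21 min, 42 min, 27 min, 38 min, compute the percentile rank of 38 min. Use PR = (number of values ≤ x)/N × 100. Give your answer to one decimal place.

57.1

N = 7.
Strictly below 38: 3. Equal to 38: 1.
PR = 4/7 × 100 = 57.1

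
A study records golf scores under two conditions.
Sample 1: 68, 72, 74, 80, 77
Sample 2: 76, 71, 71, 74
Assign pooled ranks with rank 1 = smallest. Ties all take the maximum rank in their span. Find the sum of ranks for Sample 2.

19

Sorted (ascending): 68, 71, 71, 72, 74, 74, 76, 77, 80
The 2 values of 71 occupy positions 2–3 → each gets rank 3.
The 2 values of 74 occupy positions 5–6 → each gets rank 6.
Sample 2 values → pooled ranks: 76→7, 71→3, 71→3, 74→6
Rank sum = 7 + 3 + 3 + 6 = 19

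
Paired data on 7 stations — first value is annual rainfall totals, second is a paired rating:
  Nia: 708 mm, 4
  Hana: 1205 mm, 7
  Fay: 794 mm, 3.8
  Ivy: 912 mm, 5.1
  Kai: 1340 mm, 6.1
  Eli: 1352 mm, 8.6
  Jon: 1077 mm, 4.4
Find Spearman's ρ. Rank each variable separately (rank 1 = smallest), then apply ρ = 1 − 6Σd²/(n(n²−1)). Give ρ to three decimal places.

0.893

Ranks of variable 1: 1, 5, 2, 3, 6, 7, 4
Ranks of variable 2: 2, 6, 1, 4, 5, 7, 3
d = r₁ − r₂: -1, -1, 1, -1, 1, 0, 1
d²: 1, 1, 1, 1, 1, 0, 1; Σd² = 6
ρ = 1 − 6·6/(7·48) = 1 − 36/336 = 0.893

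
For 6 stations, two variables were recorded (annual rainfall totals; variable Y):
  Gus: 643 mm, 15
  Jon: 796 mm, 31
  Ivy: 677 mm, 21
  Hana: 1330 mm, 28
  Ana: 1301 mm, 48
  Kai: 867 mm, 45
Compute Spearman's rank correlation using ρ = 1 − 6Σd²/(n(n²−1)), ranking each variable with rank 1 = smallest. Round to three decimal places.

Ranks of variable 1: 1, 3, 2, 6, 5, 4
Ranks of variable 2: 1, 4, 2, 3, 6, 5
d = r₁ − r₂: 0, -1, 0, 3, -1, -1
d²: 0, 1, 0, 9, 1, 1; Σd² = 12
ρ = 1 − 6·12/(6·35) = 1 − 72/210 = 0.657

0.657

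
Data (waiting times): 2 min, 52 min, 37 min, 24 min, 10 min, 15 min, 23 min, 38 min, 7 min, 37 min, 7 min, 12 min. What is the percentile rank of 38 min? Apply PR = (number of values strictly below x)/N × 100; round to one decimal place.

N = 12.
Strictly below 38: 10. Equal to 38: 1.
PR = 10/12 × 100 = 83.3

83.3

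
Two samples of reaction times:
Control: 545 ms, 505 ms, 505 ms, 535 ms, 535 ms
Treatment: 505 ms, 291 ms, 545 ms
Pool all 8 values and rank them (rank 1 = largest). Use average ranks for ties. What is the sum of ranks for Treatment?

15.5

Sorted (descending): 545, 545, 535, 535, 505, 505, 505, 291
The 2 values of 545 occupy positions 1–2 → average rank (1+2)/2 = 1.5.
The 2 values of 535 occupy positions 3–4 → average rank (3+4)/2 = 3.5.
The 3 values of 505 occupy positions 5–7 → average rank 6.
Treatment values → pooled ranks: 505→6, 291→8, 545→1.5
Rank sum = 6 + 8 + 1.5 = 15.5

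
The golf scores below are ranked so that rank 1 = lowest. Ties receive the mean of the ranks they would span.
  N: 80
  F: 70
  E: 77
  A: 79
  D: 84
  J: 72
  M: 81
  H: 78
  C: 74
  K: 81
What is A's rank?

Sorted (ascending): 70, 72, 74, 77, 78, 79, 80, 81, 81, 84
The 2 values of 81 occupy positions 8–9 → average rank (8+9)/2 = 8.5.
A has value 79 → rank 6.

6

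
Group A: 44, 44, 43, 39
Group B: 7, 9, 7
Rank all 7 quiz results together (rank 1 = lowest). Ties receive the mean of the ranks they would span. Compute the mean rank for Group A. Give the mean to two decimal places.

Sorted (ascending): 7, 7, 9, 39, 43, 44, 44
The 2 values of 7 occupy positions 1–2 → average rank (1+2)/2 = 1.5.
The 2 values of 44 occupy positions 6–7 → average rank (6+7)/2 = 6.5.
Group A values → pooled ranks: 44→6.5, 44→6.5, 43→5, 39→4
Mean rank = (6.5 + 6.5 + 5 + 4) / 4 = 5.50

5.50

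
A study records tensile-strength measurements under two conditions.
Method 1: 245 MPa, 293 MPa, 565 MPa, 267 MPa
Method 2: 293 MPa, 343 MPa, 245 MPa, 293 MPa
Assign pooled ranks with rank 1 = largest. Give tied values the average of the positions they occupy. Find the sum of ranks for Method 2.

Sorted (descending): 565, 343, 293, 293, 293, 267, 245, 245
The 3 values of 293 occupy positions 3–5 → average rank 4.
The 2 values of 245 occupy positions 7–8 → average rank (7+8)/2 = 7.5.
Method 2 values → pooled ranks: 293→4, 343→2, 245→7.5, 293→4
Rank sum = 4 + 2 + 7.5 + 4 = 17.5

17.5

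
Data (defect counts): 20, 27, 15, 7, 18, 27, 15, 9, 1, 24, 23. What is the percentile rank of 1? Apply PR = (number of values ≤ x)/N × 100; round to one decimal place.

N = 11.
Strictly below 1: 0. Equal to 1: 1.
PR = 1/11 × 100 = 9.1

9.1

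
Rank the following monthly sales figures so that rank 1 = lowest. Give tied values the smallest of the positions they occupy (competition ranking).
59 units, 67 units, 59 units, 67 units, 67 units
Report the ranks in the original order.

1, 3, 1, 3, 3

Sorted (ascending): 59, 59, 67, 67, 67
The 2 values of 59 occupy positions 1–2 → each gets rank 1.
The 3 values of 67 occupy positions 3–5 → each gets rank 3.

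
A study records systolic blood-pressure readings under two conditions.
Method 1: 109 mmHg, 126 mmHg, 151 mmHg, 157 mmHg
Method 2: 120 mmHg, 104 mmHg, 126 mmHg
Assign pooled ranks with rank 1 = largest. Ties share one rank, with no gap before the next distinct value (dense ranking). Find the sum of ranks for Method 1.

11

Sorted (descending): 157, 151, 126, 126, 120, 109, 104
The 2 values of 126 share dense rank 3.
Remaining distinct values take the next consecutive integers.
Method 1 values → pooled ranks: 109→5, 126→3, 151→2, 157→1
Rank sum = 5 + 3 + 2 + 1 = 11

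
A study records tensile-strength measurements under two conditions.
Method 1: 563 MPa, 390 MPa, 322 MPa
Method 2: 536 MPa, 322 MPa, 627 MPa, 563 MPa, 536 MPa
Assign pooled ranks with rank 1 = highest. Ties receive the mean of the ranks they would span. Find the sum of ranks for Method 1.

Sorted (descending): 627, 563, 563, 536, 536, 390, 322, 322
The 2 values of 563 occupy positions 2–3 → average rank (2+3)/2 = 2.5.
The 2 values of 536 occupy positions 4–5 → average rank (4+5)/2 = 4.5.
The 2 values of 322 occupy positions 7–8 → average rank (7+8)/2 = 7.5.
Method 1 values → pooled ranks: 563→2.5, 390→6, 322→7.5
Rank sum = 2.5 + 6 + 7.5 = 16

16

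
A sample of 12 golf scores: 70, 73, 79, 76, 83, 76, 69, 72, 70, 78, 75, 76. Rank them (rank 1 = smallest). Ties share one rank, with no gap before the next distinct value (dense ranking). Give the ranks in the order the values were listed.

2, 4, 8, 6, 9, 6, 1, 3, 2, 7, 5, 6

Sorted (ascending): 69, 70, 70, 72, 73, 75, 76, 76, 76, 78, 79, 83
The 2 values of 70 share dense rank 2.
The 3 values of 76 share dense rank 6.
Remaining distinct values take the next consecutive integers.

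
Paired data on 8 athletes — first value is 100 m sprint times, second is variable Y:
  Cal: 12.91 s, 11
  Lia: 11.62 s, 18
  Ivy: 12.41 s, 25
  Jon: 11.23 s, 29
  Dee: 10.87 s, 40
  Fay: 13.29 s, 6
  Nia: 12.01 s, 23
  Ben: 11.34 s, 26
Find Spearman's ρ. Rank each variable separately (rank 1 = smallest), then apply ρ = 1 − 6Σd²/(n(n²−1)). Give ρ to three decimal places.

-0.905

Ranks of variable 1: 7, 4, 6, 2, 1, 8, 5, 3
Ranks of variable 2: 2, 3, 5, 7, 8, 1, 4, 6
d = r₁ − r₂: 5, 1, 1, -5, -7, 7, 1, -3
d²: 25, 1, 1, 25, 49, 49, 1, 9; Σd² = 160
ρ = 1 − 6·160/(8·63) = 1 − 960/504 = -0.905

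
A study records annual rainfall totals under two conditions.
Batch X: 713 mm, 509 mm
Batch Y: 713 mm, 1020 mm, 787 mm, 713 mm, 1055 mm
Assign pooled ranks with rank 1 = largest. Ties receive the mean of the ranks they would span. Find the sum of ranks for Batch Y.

Sorted (descending): 1055, 1020, 787, 713, 713, 713, 509
The 3 values of 713 occupy positions 4–6 → average rank 5.
Batch Y values → pooled ranks: 713→5, 1020→2, 787→3, 713→5, 1055→1
Rank sum = 5 + 2 + 3 + 5 + 1 = 16

16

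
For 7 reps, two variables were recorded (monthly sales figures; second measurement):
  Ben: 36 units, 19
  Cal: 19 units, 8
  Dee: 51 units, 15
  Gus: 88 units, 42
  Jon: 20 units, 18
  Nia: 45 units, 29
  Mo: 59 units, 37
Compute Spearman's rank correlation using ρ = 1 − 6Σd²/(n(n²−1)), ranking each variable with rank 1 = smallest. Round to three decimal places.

0.786

Ranks of variable 1: 3, 1, 5, 7, 2, 4, 6
Ranks of variable 2: 4, 1, 2, 7, 3, 5, 6
d = r₁ − r₂: -1, 0, 3, 0, -1, -1, 0
d²: 1, 0, 9, 0, 1, 1, 0; Σd² = 12
ρ = 1 − 6·12/(7·48) = 1 − 72/336 = 0.786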